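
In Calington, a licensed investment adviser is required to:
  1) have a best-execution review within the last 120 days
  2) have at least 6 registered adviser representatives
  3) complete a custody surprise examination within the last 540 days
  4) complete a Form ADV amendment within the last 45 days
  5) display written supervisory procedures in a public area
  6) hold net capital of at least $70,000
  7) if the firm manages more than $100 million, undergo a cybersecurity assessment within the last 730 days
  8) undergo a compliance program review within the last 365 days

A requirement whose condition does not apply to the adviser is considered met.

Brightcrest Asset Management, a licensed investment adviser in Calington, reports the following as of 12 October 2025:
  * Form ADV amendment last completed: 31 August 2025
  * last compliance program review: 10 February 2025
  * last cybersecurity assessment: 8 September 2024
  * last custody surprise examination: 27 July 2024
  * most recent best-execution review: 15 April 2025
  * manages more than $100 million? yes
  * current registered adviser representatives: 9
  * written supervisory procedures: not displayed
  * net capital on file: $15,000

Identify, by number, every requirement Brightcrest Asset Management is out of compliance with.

1. best-execution review 180 days ago vs limit 120 → not met
2. registered adviser representatives 9 ≥ 6 → met
3. custody surprise examination 442 days ago vs limit 540 → met
4. Form ADV amendment 42 days ago vs limit 45 → met
5. written supervisory procedures absent → not met
6. net capital $15,000 < $70,000 → not met
7. condition 'manages more than $100 million' holds; cybersecurity assessment 399 days ago vs limit 730 → met
8. compliance program review 244 days ago vs limit 365 → met
Not met: 1, 5, 6

1, 5, 6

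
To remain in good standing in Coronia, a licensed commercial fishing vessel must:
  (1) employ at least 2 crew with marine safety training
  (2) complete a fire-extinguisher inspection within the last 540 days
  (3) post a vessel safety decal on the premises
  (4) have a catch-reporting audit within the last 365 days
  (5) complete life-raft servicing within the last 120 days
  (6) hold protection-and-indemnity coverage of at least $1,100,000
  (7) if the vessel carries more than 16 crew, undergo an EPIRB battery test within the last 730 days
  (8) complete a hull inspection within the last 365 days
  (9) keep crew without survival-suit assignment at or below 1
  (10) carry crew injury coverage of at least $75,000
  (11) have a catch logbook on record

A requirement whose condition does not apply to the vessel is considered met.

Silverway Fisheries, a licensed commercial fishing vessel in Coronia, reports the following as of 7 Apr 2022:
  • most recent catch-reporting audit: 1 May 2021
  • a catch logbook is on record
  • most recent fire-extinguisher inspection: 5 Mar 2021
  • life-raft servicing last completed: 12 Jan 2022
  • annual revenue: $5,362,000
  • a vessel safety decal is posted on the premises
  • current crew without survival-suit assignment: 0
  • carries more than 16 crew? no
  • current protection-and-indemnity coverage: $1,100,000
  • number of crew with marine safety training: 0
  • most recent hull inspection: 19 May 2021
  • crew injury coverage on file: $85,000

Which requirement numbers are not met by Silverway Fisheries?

1. crew with marine safety training 0 < 2 → not met
2. fire-extinguisher inspection 398 days ago vs limit 540 → met
3. vessel safety decal present → met
4. catch-reporting audit 341 days ago vs limit 365 → met
5. life-raft servicing 85 days ago vs limit 120 → met
6. protection-and-indemnity coverage $1,100,000 ≥ $1,100,000 → met
7. condition 'carries more than 16 crew' does not hold → requirement n/a → met
8. hull inspection 323 days ago vs limit 365 → met
9. crew without survival-suit assignment 0 ≤ 1 → met
10. crew injury coverage $85,000 ≥ $75,000 → met
11. catch logbook present → met
Not met: 1

1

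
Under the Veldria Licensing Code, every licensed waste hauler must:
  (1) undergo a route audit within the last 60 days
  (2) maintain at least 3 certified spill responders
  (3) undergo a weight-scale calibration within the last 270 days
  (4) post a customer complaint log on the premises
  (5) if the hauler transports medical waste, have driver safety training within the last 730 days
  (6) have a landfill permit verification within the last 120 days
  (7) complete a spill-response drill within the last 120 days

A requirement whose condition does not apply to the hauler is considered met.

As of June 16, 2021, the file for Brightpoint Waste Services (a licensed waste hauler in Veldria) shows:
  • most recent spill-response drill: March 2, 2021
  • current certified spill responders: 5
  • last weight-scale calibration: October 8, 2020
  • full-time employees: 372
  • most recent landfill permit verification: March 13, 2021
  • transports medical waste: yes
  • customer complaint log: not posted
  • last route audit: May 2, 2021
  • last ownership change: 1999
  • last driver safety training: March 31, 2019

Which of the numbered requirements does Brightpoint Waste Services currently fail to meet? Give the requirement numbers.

1. route audit 45 days ago vs limit 60 → met
2. certified spill responders 5 ≥ 3 → met
3. weight-scale calibration 251 days ago vs limit 270 → met
4. customer complaint log absent → not met
5. condition 'transports medical waste' holds; driver safety training 808 days ago vs limit 730 → not met
6. landfill permit verification 95 days ago vs limit 120 → met
7. spill-response drill 106 days ago vs limit 120 → met
Not met: 4, 5

4, 5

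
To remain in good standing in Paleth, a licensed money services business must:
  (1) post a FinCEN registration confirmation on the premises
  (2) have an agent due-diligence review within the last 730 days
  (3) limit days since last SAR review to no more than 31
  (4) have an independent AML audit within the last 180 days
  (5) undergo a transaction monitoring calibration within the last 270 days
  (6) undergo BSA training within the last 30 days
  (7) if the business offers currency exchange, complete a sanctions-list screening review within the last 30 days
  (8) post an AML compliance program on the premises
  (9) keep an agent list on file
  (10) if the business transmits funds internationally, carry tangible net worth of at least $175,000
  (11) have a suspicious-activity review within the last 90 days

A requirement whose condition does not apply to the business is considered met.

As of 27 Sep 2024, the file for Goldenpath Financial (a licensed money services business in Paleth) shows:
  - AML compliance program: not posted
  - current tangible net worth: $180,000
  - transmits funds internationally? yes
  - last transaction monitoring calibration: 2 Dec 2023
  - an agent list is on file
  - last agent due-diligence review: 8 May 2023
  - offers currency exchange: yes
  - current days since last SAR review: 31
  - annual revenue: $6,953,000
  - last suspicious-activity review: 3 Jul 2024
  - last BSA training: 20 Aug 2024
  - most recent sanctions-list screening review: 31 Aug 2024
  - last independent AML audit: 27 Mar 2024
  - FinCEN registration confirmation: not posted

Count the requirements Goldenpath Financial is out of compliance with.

5

1. FinCEN registration confirmation absent → not met
2. agent due-diligence review 508 days ago vs limit 730 → met
3. days since last SAR review 31 ≤ 31 → met
4. independent AML audit 184 days ago vs limit 180 → not met
5. transaction monitoring calibration 300 days ago vs limit 270 → not met
6. BSA training 38 days ago vs limit 30 → not met
7. condition 'offers currency exchange' holds; sanctions-list screening review 27 days ago vs limit 30 → met
8. AML compliance program absent → not met
9. agent list present → met
10. condition 'transmits funds internationally' holds; tangible net worth $180,000 ≥ $175,000 → met
11. suspicious-activity review 86 days ago vs limit 90 → met
Not met: 5 of 11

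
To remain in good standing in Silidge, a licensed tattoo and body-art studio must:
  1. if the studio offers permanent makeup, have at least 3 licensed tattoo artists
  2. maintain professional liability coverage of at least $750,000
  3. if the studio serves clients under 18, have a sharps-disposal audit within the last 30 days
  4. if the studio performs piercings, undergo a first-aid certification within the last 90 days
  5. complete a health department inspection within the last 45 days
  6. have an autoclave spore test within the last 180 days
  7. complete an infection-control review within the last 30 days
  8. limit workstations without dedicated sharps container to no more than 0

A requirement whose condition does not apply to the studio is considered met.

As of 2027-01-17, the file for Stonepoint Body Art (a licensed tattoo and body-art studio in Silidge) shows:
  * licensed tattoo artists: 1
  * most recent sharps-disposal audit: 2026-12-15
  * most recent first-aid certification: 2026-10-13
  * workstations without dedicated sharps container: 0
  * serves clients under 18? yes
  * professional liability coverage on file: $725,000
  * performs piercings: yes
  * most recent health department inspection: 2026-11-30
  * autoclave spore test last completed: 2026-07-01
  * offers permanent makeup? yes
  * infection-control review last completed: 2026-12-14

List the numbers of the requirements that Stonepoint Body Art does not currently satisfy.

1, 2, 3, 4, 5, 6, 7

1. condition 'offers permanent makeup' holds; licensed tattoo artists 1 < 3 → not met
2. professional liability coverage $725,000 < $750,000 → not met
3. condition 'serves clients under 18' holds; sharps-disposal audit 33 days ago vs limit 30 → not met
4. condition 'performs piercings' holds; first-aid certification 96 days ago vs limit 90 → not met
5. health department inspection 48 days ago vs limit 45 → not met
6. autoclave spore test 200 days ago vs limit 180 → not met
7. infection-control review 34 days ago vs limit 30 → not met
8. workstations without dedicated sharps container 0 ≤ 0 → met
Not met: 1, 2, 3, 4, 5, 6, 7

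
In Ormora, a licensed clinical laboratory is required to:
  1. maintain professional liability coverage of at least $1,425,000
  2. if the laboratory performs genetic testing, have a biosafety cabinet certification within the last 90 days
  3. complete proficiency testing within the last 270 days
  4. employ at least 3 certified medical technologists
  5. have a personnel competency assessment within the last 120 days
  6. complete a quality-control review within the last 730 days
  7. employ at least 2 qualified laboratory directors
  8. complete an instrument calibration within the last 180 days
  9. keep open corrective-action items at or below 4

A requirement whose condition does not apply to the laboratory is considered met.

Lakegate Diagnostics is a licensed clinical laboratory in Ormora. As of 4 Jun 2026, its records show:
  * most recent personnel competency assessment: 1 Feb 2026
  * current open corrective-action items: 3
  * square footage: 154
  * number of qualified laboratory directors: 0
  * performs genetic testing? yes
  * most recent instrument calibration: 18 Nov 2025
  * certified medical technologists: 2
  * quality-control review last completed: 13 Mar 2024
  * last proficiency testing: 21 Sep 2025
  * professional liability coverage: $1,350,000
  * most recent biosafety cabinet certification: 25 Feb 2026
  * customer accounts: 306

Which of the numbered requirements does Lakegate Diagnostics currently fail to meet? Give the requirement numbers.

1. professional liability coverage $1,350,000 < $1,425,000 → not met
2. condition 'performs genetic testing' holds; biosafety cabinet certification 99 days ago vs limit 90 → not met
3. proficiency testing 256 days ago vs limit 270 → met
4. certified medical technologists 2 < 3 → not met
5. personnel competency assessment 123 days ago vs limit 120 → not met
6. quality-control review 813 days ago vs limit 730 → not met
7. qualified laboratory directors 0 < 2 → not met
8. instrument calibration 198 days ago vs limit 180 → not met
9. open corrective-action items 3 ≤ 4 → met
Not met: 1, 2, 4, 5, 6, 7, 8

1, 2, 4, 5, 6, 7, 8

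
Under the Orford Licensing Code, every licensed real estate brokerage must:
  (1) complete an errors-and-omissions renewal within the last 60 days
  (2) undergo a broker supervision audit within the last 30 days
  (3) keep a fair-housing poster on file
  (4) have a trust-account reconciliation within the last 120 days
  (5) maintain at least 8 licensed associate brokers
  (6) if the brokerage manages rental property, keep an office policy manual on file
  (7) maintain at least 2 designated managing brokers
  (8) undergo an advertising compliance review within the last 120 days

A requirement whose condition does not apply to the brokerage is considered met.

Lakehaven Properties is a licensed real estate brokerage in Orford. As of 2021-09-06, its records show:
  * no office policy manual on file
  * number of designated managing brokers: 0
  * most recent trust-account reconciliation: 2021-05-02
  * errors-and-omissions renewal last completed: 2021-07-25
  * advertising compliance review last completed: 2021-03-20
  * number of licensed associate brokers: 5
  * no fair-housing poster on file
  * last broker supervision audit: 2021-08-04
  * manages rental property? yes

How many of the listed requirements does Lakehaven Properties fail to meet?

7

1. errors-and-omissions renewal 43 days ago vs limit 60 → met
2. broker supervision audit 33 days ago vs limit 30 → not met
3. fair-housing poster absent → not met
4. trust-account reconciliation 127 days ago vs limit 120 → not met
5. licensed associate brokers 5 < 8 → not met
6. condition 'manages rental property' holds; office policy manual absent → not met
7. designated managing brokers 0 < 2 → not met
8. advertising compliance review 170 days ago vs limit 120 → not met
Not met: 7 of 8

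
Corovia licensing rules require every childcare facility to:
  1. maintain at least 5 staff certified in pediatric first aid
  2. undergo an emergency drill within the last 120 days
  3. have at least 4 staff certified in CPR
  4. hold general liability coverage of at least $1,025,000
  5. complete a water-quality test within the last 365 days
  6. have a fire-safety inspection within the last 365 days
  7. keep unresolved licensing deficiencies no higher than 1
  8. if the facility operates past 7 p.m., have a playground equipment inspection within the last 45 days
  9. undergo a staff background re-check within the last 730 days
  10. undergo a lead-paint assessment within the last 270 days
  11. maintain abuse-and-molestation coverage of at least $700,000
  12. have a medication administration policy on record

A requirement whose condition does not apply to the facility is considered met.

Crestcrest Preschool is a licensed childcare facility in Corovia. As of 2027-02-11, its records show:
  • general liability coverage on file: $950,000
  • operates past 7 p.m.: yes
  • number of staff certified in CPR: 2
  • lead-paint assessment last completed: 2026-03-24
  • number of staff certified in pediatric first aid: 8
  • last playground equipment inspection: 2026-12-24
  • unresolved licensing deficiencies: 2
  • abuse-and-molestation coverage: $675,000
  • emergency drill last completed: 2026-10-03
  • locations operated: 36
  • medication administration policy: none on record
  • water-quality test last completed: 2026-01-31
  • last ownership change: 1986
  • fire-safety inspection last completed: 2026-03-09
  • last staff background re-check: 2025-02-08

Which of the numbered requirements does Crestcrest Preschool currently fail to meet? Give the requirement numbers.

1. staff certified in pediatric first aid 8 ≥ 5 → met
2. emergency drill 131 days ago vs limit 120 → not met
3. staff certified in CPR 2 < 4 → not met
4. general liability coverage $950,000 < $1,025,000 → not met
5. water-quality test 376 days ago vs limit 365 → not met
6. fire-safety inspection 339 days ago vs limit 365 → met
7. unresolved licensing deficiencies 2 > 1 → not met
8. condition 'operates past 7 p.m.' holds; playground equipment inspection 49 days ago vs limit 45 → not met
9. staff background re-check 733 days ago vs limit 730 → not met
10. lead-paint assessment 324 days ago vs limit 270 → not met
11. abuse-and-molestation coverage $675,000 < $700,000 → not met
12. medication administration policy absent → not met
Not met: 2, 3, 4, 5, 7, 8, 9, 10, 11, 12

2, 3, 4, 5, 7, 8, 9, 10, 11, 12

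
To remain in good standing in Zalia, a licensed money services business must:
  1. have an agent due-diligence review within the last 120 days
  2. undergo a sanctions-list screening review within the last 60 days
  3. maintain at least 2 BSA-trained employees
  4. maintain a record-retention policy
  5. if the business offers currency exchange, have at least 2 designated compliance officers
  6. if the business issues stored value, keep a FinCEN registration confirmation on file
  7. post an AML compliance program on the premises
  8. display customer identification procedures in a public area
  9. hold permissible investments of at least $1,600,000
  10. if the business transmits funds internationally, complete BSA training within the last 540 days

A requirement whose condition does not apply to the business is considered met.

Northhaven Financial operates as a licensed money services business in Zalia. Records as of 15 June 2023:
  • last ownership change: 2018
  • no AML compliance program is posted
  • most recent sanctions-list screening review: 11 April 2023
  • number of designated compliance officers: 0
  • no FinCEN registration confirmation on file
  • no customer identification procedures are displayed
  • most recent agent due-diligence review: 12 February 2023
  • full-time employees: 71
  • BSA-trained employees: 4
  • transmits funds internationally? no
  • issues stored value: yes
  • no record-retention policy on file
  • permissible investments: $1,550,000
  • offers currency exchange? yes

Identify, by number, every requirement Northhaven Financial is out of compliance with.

1. agent due-diligence review 123 days ago vs limit 120 → not met
2. sanctions-list screening review 65 days ago vs limit 60 → not met
3. BSA-trained employees 4 ≥ 2 → met
4. record-retention policy absent → not met
5. condition 'offers currency exchange' holds; designated compliance officers 0 < 2 → not met
6. condition 'issues stored value' holds; FinCEN registration confirmation absent → not met
7. AML compliance program absent → not met
8. customer identification procedures absent → not met
9. permissible investments $1,550,000 < $1,600,000 → not met
10. condition 'transmits funds internationally' does not hold → requirement n/a → met
Not met: 1, 2, 4, 5, 6, 7, 8, 9

1, 2, 4, 5, 6, 7, 8, 9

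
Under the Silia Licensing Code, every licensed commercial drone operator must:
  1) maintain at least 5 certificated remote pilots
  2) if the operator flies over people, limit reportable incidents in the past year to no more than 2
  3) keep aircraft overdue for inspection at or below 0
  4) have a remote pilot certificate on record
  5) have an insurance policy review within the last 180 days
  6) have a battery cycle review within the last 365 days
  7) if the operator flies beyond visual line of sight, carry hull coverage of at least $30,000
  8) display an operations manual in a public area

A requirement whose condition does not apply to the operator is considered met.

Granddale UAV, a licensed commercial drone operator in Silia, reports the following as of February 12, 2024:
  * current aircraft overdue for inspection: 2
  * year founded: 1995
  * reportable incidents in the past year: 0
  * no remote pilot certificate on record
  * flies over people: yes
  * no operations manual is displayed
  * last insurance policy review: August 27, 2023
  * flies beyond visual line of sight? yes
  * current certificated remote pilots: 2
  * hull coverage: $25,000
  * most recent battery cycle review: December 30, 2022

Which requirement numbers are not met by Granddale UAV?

1. certificated remote pilots 2 < 5 → not met
2. condition 'flies over people' holds; reportable incidents in the past year 0 ≤ 2 → met
3. aircraft overdue for inspection 2 > 0 → not met
4. remote pilot certificate absent → not met
5. insurance policy review 169 days ago vs limit 180 → met
6. battery cycle review 409 days ago vs limit 365 → not met
7. condition 'flies beyond visual line of sight' holds; hull coverage $25,000 < $30,000 → not met
8. operations manual absent → not met
Not met: 1, 3, 4, 6, 7, 8

1, 3, 4, 6, 7, 8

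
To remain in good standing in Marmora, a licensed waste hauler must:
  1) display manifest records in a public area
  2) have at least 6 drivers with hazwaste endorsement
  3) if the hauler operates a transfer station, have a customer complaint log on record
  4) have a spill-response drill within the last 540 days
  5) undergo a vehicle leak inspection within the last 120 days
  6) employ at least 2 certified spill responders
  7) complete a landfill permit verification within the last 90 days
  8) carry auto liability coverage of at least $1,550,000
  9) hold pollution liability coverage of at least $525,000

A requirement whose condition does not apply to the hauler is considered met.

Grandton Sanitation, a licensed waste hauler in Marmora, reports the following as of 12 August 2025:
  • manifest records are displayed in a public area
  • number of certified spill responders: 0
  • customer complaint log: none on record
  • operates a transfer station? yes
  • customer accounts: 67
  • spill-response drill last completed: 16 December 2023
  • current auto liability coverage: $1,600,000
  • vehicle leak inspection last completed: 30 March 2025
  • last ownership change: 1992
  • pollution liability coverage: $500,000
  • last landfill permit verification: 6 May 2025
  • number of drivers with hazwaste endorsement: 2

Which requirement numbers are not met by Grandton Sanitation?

1. manifest records present → met
2. drivers with hazwaste endorsement 2 < 6 → not met
3. condition 'operates a transfer station' holds; customer complaint log absent → not met
4. spill-response drill 605 days ago vs limit 540 → not met
5. vehicle leak inspection 135 days ago vs limit 120 → not met
6. certified spill responders 0 < 2 → not met
7. landfill permit verification 98 days ago vs limit 90 → not met
8. auto liability coverage $1,600,000 ≥ $1,550,000 → met
9. pollution liability coverage $500,000 < $525,000 → not met
Not met: 2, 3, 4, 5, 6, 7, 9

2, 3, 4, 5, 6, 7, 9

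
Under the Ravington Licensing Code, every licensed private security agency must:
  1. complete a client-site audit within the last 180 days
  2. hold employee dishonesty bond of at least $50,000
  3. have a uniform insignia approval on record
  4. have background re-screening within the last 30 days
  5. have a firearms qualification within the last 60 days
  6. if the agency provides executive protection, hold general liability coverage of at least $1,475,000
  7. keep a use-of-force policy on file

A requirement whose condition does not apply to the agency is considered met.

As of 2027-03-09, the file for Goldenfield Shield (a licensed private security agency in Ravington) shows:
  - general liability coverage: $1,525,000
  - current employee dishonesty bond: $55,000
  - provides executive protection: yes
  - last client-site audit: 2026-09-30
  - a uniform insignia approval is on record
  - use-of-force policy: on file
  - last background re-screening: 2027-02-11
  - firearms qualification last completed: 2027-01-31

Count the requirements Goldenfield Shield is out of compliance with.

0

1. client-site audit 160 days ago vs limit 180 → met
2. employee dishonesty bond $55,000 ≥ $50,000 → met
3. uniform insignia approval present → met
4. background re-screening 26 days ago vs limit 30 → met
5. firearms qualification 37 days ago vs limit 60 → met
6. condition 'provides executive protection' holds; general liability coverage $1,525,000 ≥ $1,475,000 → met
7. use-of-force policy present → met
Not met: 0 of 7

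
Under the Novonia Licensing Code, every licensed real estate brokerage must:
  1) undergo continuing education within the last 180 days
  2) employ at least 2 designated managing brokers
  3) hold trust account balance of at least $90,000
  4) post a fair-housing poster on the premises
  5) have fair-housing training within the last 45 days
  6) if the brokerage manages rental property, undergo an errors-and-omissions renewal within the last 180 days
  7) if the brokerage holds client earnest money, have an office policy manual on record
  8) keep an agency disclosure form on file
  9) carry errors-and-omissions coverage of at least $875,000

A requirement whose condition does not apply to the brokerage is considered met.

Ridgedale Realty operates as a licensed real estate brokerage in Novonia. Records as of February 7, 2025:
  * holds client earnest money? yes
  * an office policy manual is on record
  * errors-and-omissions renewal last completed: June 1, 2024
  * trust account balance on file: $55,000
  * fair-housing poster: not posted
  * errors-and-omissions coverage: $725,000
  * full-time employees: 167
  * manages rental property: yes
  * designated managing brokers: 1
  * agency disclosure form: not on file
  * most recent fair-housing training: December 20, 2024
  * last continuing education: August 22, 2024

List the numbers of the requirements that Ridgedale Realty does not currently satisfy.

1. continuing education 169 days ago vs limit 180 → met
2. designated managing brokers 1 < 2 → not met
3. trust account balance $55,000 < $90,000 → not met
4. fair-housing poster absent → not met
5. fair-housing training 49 days ago vs limit 45 → not met
6. condition 'manages rental property' holds; errors-and-omissions renewal 251 days ago vs limit 180 → not met
7. condition 'holds client earnest money' holds; office policy manual present → met
8. agency disclosure form absent → not met
9. errors-and-omissions coverage $725,000 < $875,000 → not met
Not met: 2, 3, 4, 5, 6, 8, 9

2, 3, 4, 5, 6, 8, 9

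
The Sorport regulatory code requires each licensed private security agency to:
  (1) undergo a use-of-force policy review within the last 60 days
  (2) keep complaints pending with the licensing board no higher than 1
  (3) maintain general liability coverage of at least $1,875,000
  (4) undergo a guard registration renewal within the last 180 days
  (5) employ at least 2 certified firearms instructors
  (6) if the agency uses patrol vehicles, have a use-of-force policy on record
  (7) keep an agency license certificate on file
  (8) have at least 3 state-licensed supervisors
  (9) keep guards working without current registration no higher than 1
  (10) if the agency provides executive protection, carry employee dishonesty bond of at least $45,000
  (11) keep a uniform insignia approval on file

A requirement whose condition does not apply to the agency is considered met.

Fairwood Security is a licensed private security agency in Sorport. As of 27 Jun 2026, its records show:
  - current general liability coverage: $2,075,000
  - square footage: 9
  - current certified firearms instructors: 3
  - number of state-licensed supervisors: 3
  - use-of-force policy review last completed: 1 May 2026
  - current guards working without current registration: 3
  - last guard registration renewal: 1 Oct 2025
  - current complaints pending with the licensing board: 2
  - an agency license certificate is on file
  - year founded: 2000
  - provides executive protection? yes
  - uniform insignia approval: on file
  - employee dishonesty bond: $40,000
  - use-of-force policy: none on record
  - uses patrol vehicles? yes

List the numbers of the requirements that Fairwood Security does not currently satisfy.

1. use-of-force policy review 57 days ago vs limit 60 → met
2. complaints pending with the licensing board 2 > 1 → not met
3. general liability coverage $2,075,000 ≥ $1,875,000 → met
4. guard registration renewal 269 days ago vs limit 180 → not met
5. certified firearms instructors 3 ≥ 2 → met
6. condition 'uses patrol vehicles' holds; use-of-force policy absent → not met
7. agency license certificate present → met
8. state-licensed supervisors 3 ≥ 3 → met
9. guards working without current registration 3 > 1 → not met
10. condition 'provides executive protection' holds; employee dishonesty bond $40,000 < $45,000 → not met
11. uniform insignia approval present → met
Not met: 2, 4, 6, 9, 10

2, 4, 6, 9, 10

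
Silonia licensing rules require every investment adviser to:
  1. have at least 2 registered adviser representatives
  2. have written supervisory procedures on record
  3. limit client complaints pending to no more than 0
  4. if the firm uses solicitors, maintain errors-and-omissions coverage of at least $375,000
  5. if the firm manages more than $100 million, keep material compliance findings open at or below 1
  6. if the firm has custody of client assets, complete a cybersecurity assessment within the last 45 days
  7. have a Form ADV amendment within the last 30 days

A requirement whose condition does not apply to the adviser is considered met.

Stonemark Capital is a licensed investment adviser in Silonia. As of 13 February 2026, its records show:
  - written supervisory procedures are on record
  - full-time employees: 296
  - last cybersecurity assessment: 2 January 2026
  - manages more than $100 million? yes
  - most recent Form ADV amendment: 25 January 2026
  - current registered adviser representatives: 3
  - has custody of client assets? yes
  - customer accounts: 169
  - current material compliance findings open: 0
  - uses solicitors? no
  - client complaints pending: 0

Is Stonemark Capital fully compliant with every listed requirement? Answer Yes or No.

Yes

1. registered adviser representatives 3 ≥ 2 → met
2. written supervisory procedures present → met
3. client complaints pending 0 ≤ 0 → met
4. condition 'uses solicitors' does not hold → requirement n/a → met
5. condition 'manages more than $100 million' holds; material compliance findings open 0 ≤ 1 → met
6. condition 'has custody of client assets' holds; cybersecurity assessment 42 days ago vs limit 45 → met
7. Form ADV amendment 19 days ago vs limit 30 → met
All met.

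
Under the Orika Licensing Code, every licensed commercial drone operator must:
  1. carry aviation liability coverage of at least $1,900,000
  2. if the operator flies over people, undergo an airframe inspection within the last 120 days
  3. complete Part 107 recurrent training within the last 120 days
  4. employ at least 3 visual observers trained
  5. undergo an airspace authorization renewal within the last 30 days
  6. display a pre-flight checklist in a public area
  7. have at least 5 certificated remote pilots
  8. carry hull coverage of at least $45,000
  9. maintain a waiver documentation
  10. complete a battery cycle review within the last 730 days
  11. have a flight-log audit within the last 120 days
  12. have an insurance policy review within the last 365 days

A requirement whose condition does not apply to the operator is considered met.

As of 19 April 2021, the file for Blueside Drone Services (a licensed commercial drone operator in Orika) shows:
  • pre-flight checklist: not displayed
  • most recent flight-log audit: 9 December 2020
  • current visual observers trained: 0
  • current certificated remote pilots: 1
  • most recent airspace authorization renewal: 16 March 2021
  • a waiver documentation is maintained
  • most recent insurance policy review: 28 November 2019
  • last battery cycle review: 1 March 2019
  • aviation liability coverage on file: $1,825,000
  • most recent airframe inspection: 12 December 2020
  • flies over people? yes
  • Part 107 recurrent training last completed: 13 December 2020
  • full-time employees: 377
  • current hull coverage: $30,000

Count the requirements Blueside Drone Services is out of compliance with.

11

1. aviation liability coverage $1,825,000 < $1,900,000 → not met
2. condition 'flies over people' holds; airframe inspection 128 days ago vs limit 120 → not met
3. Part 107 recurrent training 127 days ago vs limit 120 → not met
4. visual observers trained 0 < 3 → not met
5. airspace authorization renewal 34 days ago vs limit 30 → not met
6. pre-flight checklist absent → not met
7. certificated remote pilots 1 < 5 → not met
8. hull coverage $30,000 < $45,000 → not met
9. waiver documentation present → met
10. battery cycle review 780 days ago vs limit 730 → not met
11. flight-log audit 131 days ago vs limit 120 → not met
12. insurance policy review 508 days ago vs limit 365 → not met
Not met: 11 of 12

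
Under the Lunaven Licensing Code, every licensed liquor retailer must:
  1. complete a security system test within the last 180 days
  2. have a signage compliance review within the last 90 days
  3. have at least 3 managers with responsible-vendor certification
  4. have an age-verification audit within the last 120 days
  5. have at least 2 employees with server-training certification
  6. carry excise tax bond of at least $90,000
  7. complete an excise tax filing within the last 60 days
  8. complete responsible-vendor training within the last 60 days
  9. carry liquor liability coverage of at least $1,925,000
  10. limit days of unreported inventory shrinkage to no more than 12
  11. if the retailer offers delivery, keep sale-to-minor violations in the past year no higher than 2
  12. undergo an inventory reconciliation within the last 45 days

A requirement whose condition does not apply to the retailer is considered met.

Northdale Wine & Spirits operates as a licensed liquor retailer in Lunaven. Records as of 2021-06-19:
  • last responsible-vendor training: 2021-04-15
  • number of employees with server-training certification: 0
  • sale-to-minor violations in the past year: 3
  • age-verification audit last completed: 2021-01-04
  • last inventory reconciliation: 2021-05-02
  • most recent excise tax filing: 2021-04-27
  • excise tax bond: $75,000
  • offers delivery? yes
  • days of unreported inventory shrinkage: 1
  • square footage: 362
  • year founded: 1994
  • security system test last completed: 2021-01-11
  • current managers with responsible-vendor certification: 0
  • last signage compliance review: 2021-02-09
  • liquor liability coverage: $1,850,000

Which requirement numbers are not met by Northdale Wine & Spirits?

2, 3, 4, 5, 6, 8, 9, 11, 12

1. security system test 159 days ago vs limit 180 → met
2. signage compliance review 130 days ago vs limit 90 → not met
3. managers with responsible-vendor certification 0 < 3 → not met
4. age-verification audit 166 days ago vs limit 120 → not met
5. employees with server-training certification 0 < 2 → not met
6. excise tax bond $75,000 < $90,000 → not met
7. excise tax filing 53 days ago vs limit 60 → met
8. responsible-vendor training 65 days ago vs limit 60 → not met
9. liquor liability coverage $1,850,000 < $1,925,000 → not met
10. days of unreported inventory shrinkage 1 ≤ 12 → met
11. condition 'offers delivery' holds; sale-to-minor violations in the past year 3 > 2 → not met
12. inventory reconciliation 48 days ago vs limit 45 → not met
Not met: 2, 3, 4, 5, 6, 8, 9, 11, 12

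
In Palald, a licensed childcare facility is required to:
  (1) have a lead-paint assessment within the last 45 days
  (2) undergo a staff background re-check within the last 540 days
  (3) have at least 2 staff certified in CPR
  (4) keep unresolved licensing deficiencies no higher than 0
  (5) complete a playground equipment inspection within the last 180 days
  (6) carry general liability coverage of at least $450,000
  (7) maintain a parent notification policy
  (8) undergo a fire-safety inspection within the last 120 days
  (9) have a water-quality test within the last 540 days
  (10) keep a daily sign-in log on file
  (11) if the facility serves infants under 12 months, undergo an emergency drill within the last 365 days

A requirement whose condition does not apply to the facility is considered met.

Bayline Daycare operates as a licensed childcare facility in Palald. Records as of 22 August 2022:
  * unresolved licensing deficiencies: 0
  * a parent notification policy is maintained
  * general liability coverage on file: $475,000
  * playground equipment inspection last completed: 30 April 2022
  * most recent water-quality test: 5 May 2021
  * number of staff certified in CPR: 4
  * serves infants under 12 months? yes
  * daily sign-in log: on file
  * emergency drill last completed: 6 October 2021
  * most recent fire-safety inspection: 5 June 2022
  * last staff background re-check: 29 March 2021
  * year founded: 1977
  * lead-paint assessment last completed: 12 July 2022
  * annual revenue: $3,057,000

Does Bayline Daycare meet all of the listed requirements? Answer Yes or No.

Yes

1. lead-paint assessment 41 days ago vs limit 45 → met
2. staff background re-check 511 days ago vs limit 540 → met
3. staff certified in CPR 4 ≥ 2 → met
4. unresolved licensing deficiencies 0 ≤ 0 → met
5. playground equipment inspection 114 days ago vs limit 180 → met
6. general liability coverage $475,000 ≥ $450,000 → met
7. parent notification policy present → met
8. fire-safety inspection 78 days ago vs limit 120 → met
9. water-quality test 474 days ago vs limit 540 → met
10. daily sign-in log present → met
11. condition 'serves infants under 12 months' holds; emergency drill 320 days ago vs limit 365 → met
All met.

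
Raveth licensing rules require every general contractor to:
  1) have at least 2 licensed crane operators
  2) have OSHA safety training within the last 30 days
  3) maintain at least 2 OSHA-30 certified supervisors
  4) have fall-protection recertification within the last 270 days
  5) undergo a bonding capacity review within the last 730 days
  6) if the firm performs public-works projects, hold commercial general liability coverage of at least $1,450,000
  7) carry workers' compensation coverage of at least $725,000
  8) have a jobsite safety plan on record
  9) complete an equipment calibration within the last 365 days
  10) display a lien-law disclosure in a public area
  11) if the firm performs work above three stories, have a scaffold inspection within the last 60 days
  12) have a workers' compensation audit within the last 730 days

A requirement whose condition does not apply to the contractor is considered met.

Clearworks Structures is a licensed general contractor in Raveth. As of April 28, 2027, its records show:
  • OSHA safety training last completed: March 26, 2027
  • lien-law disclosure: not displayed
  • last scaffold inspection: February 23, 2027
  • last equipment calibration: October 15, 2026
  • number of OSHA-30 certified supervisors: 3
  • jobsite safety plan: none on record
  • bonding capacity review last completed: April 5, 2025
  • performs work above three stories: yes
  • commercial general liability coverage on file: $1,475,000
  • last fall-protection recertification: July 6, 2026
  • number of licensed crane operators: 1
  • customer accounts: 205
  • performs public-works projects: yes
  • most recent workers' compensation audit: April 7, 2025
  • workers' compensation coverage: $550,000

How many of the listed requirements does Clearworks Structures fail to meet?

1. licensed crane operators 1 < 2 → not met
2. OSHA safety training 33 days ago vs limit 30 → not met
3. OSHA-30 certified supervisors 3 ≥ 2 → met
4. fall-protection recertification 296 days ago vs limit 270 → not met
5. bonding capacity review 753 days ago vs limit 730 → not met
6. condition 'performs public-works projects' holds; commercial general liability coverage $1,475,000 ≥ $1,450,000 → met
7. workers' compensation coverage $550,000 < $725,000 → not met
8. jobsite safety plan absent → not met
9. equipment calibration 195 days ago vs limit 365 → met
10. lien-law disclosure absent → not met
11. condition 'performs work above three stories' holds; scaffold inspection 64 days ago vs limit 60 → not met
12. workers' compensation audit 751 days ago vs limit 730 → not met
Not met: 9 of 12

9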